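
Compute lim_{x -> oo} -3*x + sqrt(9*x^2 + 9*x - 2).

3/2

An ∞ − ∞ form. Rationalising with the conjugate, the difference becomes (9x - 2) / (√(9*x^2 + 9*x - 2) + 3x).
For large x the denominator behaves like 2·3x, so the quotient tends to 9/6 = 3/2.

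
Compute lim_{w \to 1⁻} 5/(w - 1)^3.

As w → 1⁻, (w - 1) → 0⁻, so (w - 1)^3 → 0⁻ and 5/(w - 1)^3 → -∞.

-∞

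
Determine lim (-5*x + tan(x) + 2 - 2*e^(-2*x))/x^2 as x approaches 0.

-4

Substitution gives 0/0 (the numerator vanishes to order 2).
Expand each term to order x^2: the coefficient of x^2 in tan(x) is 0 and in -2·e^(-2x) is -4.
Lower-order terms cancel with the polynomial part, so the numerator is (-4)·x^2 + o(x^2), and the limit is (-4)/(1) = -4.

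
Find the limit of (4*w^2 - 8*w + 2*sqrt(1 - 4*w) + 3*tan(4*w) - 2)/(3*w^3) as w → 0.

Substitution gives 0/0 (the numerator vanishes to order 3).
Expand each term to order w^3: the coefficient of w^3 in 3·tan(4w) is 64 and in 2·√(1 - 4w) is -8.
Lower-order terms cancel with the polynomial part, so the numerator is (56)·w^3 + o(w^3), and the limit is (56)/(3) = 56/3.

56/3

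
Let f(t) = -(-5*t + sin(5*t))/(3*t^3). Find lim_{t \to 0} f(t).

Direct substitution gives 0/0.
Apply L'Hôpital: lim (5*cos(5*t) - 5)/(-9*t^2), still 0/0.
Apply L'Hôpital: lim (-25*sin(5*t))/(-18*t), still 0/0.
After 3 applications of L'Hôpital's rule the quotient is (-125*cos(5*t))/(-18); substituting t = 0 gives 125/18.

125/18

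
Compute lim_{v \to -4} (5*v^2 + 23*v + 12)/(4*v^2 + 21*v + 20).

Direct substitution gives 0/0, so factor. Both numerator and denominator have (v + 4) as a factor.
After cancelling, the expression reduces to (5*v + 3)/(4*v + 5).
Substituting v = -4 gives 17/11.

17/11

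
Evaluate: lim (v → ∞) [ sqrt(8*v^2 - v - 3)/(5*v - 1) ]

For large |v|, √(8*v^2 - v - 3) ≈ √8·|v| and the denominator ≈ 5v.
Since v → +∞, |v| = v, giving √8/(5) = 2*√(2)/5.

2*√(2)/5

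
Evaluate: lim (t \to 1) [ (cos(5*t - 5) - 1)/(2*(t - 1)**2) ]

Direct substitution gives 0/0.
Apply L'Hôpital: lim (-5*sin(5*t - 5))/(4*t - 4), still 0/0.
After 2 applications of L'Hôpital's rule the quotient is (-25*cos(5*t - 5))/(4); substituting t = 1 gives -25/4.

-25/4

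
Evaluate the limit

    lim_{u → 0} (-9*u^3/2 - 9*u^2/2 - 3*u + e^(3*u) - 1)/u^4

27/8

Direct substitution gives 0/0.
Apply L'Hôpital: lim (-27*u^2/2 - 9*u + 3*e^(3*u) - 3)/(4*u^3), still 0/0.
Apply L'Hôpital: lim (-27*u + 9*e^(3*u) - 9)/(12*u^2), still 0/0.
Apply L'Hôpital: lim (27*e^(3*u) - 27)/(24*u), still 0/0.
After 4 applications of L'Hôpital's rule the quotient is (81*e^(3*u))/(24); substituting u = 0 gives 27/8.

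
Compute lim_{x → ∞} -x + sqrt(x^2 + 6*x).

An ∞ − ∞ form. Rationalising with the conjugate, the difference becomes (6x) / (√(x^2 + 6*x) + x).
For large x the denominator behaves like 2·x, so the quotient tends to 6/2 = 3.

3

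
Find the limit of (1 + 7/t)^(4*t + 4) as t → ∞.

e^(28)

Let L be the limit and take ln: ln L = lim (4t + 4)·ln(1 + 7/t) = lim (4t + 4)·(7/t + O(1/t²)) = 28.
Hence L = e^(28).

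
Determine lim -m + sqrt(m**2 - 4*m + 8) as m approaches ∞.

An ∞ − ∞ form. Rationalising with the conjugate, the difference becomes (-4m + 8) / (√(m^2 - 4*m + 8) + m).
For large m the denominator behaves like 2·m, so the quotient tends to -4/2 = -2.

-2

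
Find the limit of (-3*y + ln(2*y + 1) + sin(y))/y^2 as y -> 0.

-2

Substitution gives 0/0 (the numerator vanishes to order 2).
Expand each term to order y^2: the coefficient of y^2 in sin(y) is 0 and in ln(1 + 2y) is -2.
Lower-order terms cancel with the polynomial part, so the numerator is (-2)·y^2 + o(y^2), and the limit is (-2)/(1) = -2.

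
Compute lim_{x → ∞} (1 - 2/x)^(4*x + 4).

e^(-8)

Let L be the limit and take ln: ln L = lim (4x + 4)·ln(1 - 2/x) = lim (4x + 4)·(-2/x + O(1/x²)) = -8.
Hence L = e^(-8).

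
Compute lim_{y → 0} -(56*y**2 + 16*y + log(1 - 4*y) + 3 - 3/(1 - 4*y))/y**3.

Substitution gives 0/0 (the numerator vanishes to order 3).
Expand each term to order y^3: the coefficient of y^3 in ln(1 - 4y) is -64/3 and in -3·1/(1 - 4y) is -192.
Lower-order terms cancel with the polynomial part, so the numerator is (-640/3)·y^3 + o(y^3), and the limit is (-640/3)/(-1) = 640/3.

640/3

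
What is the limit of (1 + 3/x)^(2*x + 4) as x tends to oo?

The base → 1 and the exponent → ∞: a 1^∞ form.
Take logarithms: (2x + 4)·ln(1 + 3/x). Since ln(1+u) ~ u for small u, this behaves like (2x)·(3/x) → 6.
So the limit is e^(6).

e^(6)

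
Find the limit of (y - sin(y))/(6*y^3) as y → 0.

Direct substitution gives 0/0.
Apply L'Hôpital: lim (1 - cos(y))/(18*y^2), still 0/0.
Apply L'Hôpital: lim (sin(y))/(36*y), still 0/0.
After 3 applications of L'Hôpital's rule the quotient is (cos(y))/(36); substituting y = 0 gives 1/36.

1/36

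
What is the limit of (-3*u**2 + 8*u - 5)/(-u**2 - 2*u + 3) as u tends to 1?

Direct substitution gives 0/0, so factor. Both numerator and denominator have (u - 1) as a factor.
After cancelling, the expression reduces to (5 - 3*u)/(-u - 3).
Substituting u = 1 gives -1/2.

-1/2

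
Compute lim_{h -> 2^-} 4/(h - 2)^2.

∞

As h → 2⁻, (h - 2) → 0⁻, so (h - 2)^2 → 0⁺ and 4/(h - 2)^2 → ∞.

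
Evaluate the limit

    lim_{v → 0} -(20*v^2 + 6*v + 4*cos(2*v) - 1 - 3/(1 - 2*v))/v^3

Substitution gives 0/0; apply L'Hôpital's rule 3 times.
After differentiating numerator and denominator 3 times the quotient is (32*sin(2*v) - 144/(2*v - 1)^4)/(-6); at v = 0 this is 24.

24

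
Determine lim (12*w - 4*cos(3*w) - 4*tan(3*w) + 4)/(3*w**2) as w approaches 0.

6

Substitution gives 0/0 (the numerator vanishes to order 2).
Expand each term to order w^2: the coefficient of w^2 in -4·cos(3w) is 18 and in -4·tan(3w) is 0.
Lower-order terms cancel with the polynomial part, so the numerator is (18)·w^2 + o(w^2), and the limit is (18)/(3) = 6.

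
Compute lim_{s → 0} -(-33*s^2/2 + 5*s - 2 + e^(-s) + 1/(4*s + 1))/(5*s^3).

Substitution gives 0/0; apply L'Hôpital's rule 3 times.
After differentiating numerator and denominator 3 times the quotient is (-e^(-s) - 384/(4*s + 1)^4)/(-30); at s = 0 this is 77/6.

77/6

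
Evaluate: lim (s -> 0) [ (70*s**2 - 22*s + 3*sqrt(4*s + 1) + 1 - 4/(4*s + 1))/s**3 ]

Substitution gives 0/0 (the numerator vanishes to order 3).
Expand each term to order s^3: the coefficient of s^3 in -4·1/(1 + 4s) is 256 and in 3·√(1 + 4s) is 12.
Lower-order terms cancel with the polynomial part, so the numerator is (268)·s^3 + o(s^3), and the limit is (268)/(1) = 268.

268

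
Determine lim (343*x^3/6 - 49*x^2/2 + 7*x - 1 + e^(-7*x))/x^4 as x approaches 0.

2401/24

Direct substitution gives 0/0.
Apply L'Hôpital: lim (343*x^2/2 - 49*x + 7 - 7*e^(-7*x))/(4*x^3), still 0/0.
Apply L'Hôpital: lim (343*x - 49 + 49*e^(-7*x))/(12*x^2), still 0/0.
Apply L'Hôpital: lim (343 - 343*e^(-7*x))/(24*x), still 0/0.
After 4 applications of L'Hôpital's rule the quotient is (2401*e^(-7*x))/(24); substituting x = 0 gives 2401/24.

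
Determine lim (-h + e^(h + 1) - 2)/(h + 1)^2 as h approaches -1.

Direct substitution gives 0/0.
Apply L'Hôpital: lim (e^(h + 1) - 1)/(2*h + 2), still 0/0.
After 2 applications of L'Hôpital's rule the quotient is (e^(h + 1))/(2); substituting h = -1 gives 1/2.

1/2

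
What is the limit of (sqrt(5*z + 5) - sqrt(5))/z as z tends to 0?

A 0/0 form; rationalise with √(5 + 5z) + √5. This collapses the numerator to 5z, leaving 5/(√(5 + 5z) + √5) → 5/(2√5) = √(5)/2.

√(5)/2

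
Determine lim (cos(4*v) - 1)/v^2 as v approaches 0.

Direct substitution gives 0/0.
Apply L'Hôpital: lim (-4*sin(4*v))/(2*v), still 0/0.
After 2 applications of L'Hôpital's rule the quotient is (-16*cos(4*v))/(2); substituting v = 0 gives -8.

-8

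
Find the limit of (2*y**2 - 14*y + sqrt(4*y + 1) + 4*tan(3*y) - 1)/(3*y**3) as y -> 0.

40/3

Substitution gives 0/0 (the numerator vanishes to order 3).
Expand each term to order y^3: the coefficient of y^3 in 4·tan(3y) is 36 and in √(1 + 4y) is 4.
Lower-order terms cancel with the polynomial part, so the numerator is (40)·y^3 + o(y^3), and the limit is (40)/(3) = 40/3.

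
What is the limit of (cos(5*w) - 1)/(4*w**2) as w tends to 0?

-25/8

Direct substitution gives 0/0.
Apply L'Hôpital: lim (-5*sin(5*w))/(8*w), still 0/0.
After 2 applications of L'Hôpital's rule the quotient is (-25*cos(5*w))/(8); substituting w = 0 gives -25/8.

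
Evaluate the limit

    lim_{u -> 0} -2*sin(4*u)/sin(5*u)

-8/5

Substitution gives 0/0.
Divide numerator and denominator by u: sin(4u)/u → 4 and sin(5u)/u → 5, so the limit is -2·4/5 = -8/5.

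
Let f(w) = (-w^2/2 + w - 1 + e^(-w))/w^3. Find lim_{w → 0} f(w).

-1/6

Direct substitution gives 0/0.
Apply L'Hôpital: lim (-w + 1 - e^(-w))/(3*w^2), still 0/0.
Apply L'Hôpital: lim (-1 + e^(-w))/(6*w), still 0/0.
After 3 applications of L'Hôpital's rule the quotient is (-e^(-w))/(6); substituting w = 0 gives -1/6.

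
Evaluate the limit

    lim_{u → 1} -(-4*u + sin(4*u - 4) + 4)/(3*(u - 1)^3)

Direct substitution gives 0/0.
Apply L'Hôpital: lim (4*cos(4*u - 4) - 4)/(-9*(u - 1)^2), still 0/0.
Apply L'Hôpital: lim (-16*sin(4*u - 4))/(18 - 18*u), still 0/0.
After 3 applications of L'Hôpital's rule the quotient is (-64*cos(4*u - 4))/(-18); substituting u = 1 gives 32/9.

32/9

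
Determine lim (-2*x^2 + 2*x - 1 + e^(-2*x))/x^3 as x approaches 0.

Direct substitution gives 0/0.
Apply L'Hôpital: lim (-4*x + 2 - 2*e^(-2*x))/(3*x^2), still 0/0.
Apply L'Hôpital: lim (-4 + 4*e^(-2*x))/(6*x), still 0/0.
After 3 applications of L'Hôpital's rule the quotient is (-8*e^(-2*x))/(6); substituting x = 0 gives -4/3.

-4/3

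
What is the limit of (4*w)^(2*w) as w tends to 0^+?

Base → 0⁺ and exponent → 0⁺: a 0^0 form.
Take logs: 2w·ln(4w). This is 0·(−∞); rewriting as ln(4w)/(1/(2w)) and applying L'Hôpital gives 0.
Hence the limit is e^0 = 1.

1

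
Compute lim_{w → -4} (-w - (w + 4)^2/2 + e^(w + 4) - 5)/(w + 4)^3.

1/6

Direct substitution gives 0/0.
Apply L'Hôpital: lim (-w + e^(w + 4) - 5)/(3*(w + 4)^2), still 0/0.
Apply L'Hôpital: lim (e^(w + 4) - 1)/(6*w + 24), still 0/0.
After 3 applications of L'Hôpital's rule the quotient is (e^(w + 4))/(6); substituting w = -4 gives 1/6.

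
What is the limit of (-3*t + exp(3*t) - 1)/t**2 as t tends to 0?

9/2

Direct substitution gives 0/0.
Apply L'Hôpital: lim (3*e^(3*t) - 3)/(2*t), still 0/0.
After 2 applications of L'Hôpital's rule the quotient is (9*e^(3*t))/(2); substituting t = 0 gives 9/2.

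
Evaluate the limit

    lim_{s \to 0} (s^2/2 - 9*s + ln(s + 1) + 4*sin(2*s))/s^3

-5

Substitution gives 0/0 (the numerator vanishes to order 3).
Expand each term to order s^3: the coefficient of s^3 in 4·sin(2s) is -16/3 and in ln(1 + s) is 1/3.
Lower-order terms cancel with the polynomial part, so the numerator is (-5)·s^3 + o(s^3), and the limit is (-5)/(1) = -5.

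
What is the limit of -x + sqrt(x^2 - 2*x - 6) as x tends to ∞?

An ∞ − ∞ form. Rationalising with the conjugate, the difference becomes (-2x - 6) / (√(x^2 - 2*x - 6) + x).
For large x the denominator behaves like 2·x, so the quotient tends to -2/2 = -1.

-1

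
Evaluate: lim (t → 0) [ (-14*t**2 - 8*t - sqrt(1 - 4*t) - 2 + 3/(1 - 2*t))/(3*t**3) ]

28/3

Substitution gives 0/0 (the numerator vanishes to order 3).
Expand each term to order t^3: the coefficient of t^3 in −√(1 - 4t) is 4 and in 3·1/(1 - 2t) is 24.
Lower-order terms cancel with the polynomial part, so the numerator is (28)·t^3 + o(t^3), and the limit is (28)/(3) = 28/3.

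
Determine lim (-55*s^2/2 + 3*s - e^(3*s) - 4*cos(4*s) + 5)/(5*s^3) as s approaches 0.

-9/10

Substitution gives 0/0 (the numerator vanishes to order 3).
Expand each term to order s^3: the coefficient of s^3 in −e^(3s) is -9/2 and in -4·cos(4s) is 0.
Lower-order terms cancel with the polynomial part, so the numerator is (-9/2)·s^3 + o(s^3), and the limit is (-9/2)/(5) = -9/10.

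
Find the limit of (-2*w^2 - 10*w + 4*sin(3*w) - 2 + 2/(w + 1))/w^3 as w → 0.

-20

Substitution gives 0/0; apply L'Hôpital's rule 3 times.
After differentiating numerator and denominator 3 times the quotient is (-108*cos(3*w) - 12/(w + 1)^4)/(6); at w = 0 this is -20.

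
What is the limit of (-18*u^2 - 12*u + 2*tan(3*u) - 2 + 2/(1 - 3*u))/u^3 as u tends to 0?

72

Substitution gives 0/0 (the numerator vanishes to order 3).
Expand each term to order u^3: the coefficient of u^3 in 2·1/(1 - 3u) is 54 and in 2·tan(3u) is 18.
Lower-order terms cancel with the polynomial part, so the numerator is (72)·u^3 + o(u^3), and the limit is (72)/(1) = 72.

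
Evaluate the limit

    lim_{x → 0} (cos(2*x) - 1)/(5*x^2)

-2/5

Direct substitution gives 0/0.
Apply L'Hôpital: lim (-2*sin(2*x))/(10*x), still 0/0.
After 2 applications of L'Hôpital's rule the quotient is (-4*cos(2*x))/(10); substituting x = 0 gives -2/5.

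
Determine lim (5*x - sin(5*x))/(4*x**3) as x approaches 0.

Direct substitution gives 0/0.
Apply L'Hôpital: lim (5 - 5*cos(5*x))/(12*x^2), still 0/0.
Apply L'Hôpital: lim (25*sin(5*x))/(24*x), still 0/0.
After 3 applications of L'Hôpital's rule the quotient is (125*cos(5*x))/(24); substituting x = 0 gives 125/24.

125/24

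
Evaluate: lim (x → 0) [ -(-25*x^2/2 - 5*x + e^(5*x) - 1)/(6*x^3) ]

Direct substitution gives 0/0.
Apply L'Hôpital: lim (-25*x + 5*e^(5*x) - 5)/(-18*x^2), still 0/0.
Apply L'Hôpital: lim (25*e^(5*x) - 25)/(-36*x), still 0/0.
After 3 applications of L'Hôpital's rule the quotient is (125*e^(5*x))/(-36); substituting x = 0 gives -125/36.

-125/36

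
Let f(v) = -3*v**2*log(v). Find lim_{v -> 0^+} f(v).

This is a 0·(−∞) form. Rewrite as -3·ln(v) / v^(−2) and apply L'Hôpital:
the derivative quotient is -3·(1/v) / (−2·v^(−3)) = (3/2)·v^2 → 0.

0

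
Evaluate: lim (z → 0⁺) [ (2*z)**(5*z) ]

1

Base → 0⁺ and exponent → 0⁺: a 0^0 form.
Take logs: 5z·ln(2z). This is 0·(−∞); rewriting as ln(2z)/(1/(5z)) and applying L'Hôpital gives 0.
Hence the limit is e^0 = 1.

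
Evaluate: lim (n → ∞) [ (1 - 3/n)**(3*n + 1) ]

e^(-9)

Write it as [(1 - 3/n)^n]^(3) · (1 - 3/n)^(1). The bracketed term tends to e^(-3) and the second factor to 1, so the limit is e^(-9).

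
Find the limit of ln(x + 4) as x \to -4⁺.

As x → -4⁺, x + 4 → 0⁺ and ln(x + 4) → −∞.
Multiplying by 1 gives -∞.

-∞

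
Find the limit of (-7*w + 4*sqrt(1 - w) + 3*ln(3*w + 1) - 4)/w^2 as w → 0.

-14

Substitution gives 0/0 (the numerator vanishes to order 2).
Expand each term to order w^2: the coefficient of w^2 in 3·ln(1 + 3w) is -27/2 and in 4·√(1 - w) is -1/2.
Lower-order terms cancel with the polynomial part, so the numerator is (-14)·w^2 + o(w^2), and the limit is (-14)/(1) = -14.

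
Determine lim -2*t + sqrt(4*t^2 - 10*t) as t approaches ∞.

-5/2

This has the form ∞ − ∞. Multiply and divide by the conjugate √(4*t^2 - 10*t) + 2t.
That gives (-10t) / (√(4*t^2 - 10*t) + 2t).
Divide numerator and denominator by t: the limit is -10/(2·2) = -5/2.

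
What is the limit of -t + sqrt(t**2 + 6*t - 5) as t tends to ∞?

3

This has the form ∞ − ∞. Multiply and divide by the conjugate √(t^2 + 6*t - 5) + t.
That gives (6t - 5) / (√(t^2 + 6*t - 5) + t).
Divide numerator and denominator by t: the limit is 6/(2·1) = 3.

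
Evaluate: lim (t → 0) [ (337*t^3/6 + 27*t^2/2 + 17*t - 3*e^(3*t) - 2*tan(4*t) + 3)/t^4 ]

-81/8

Substitution gives 0/0; apply L'Hôpital's rule 4 times.
After differentiating numerator and denominator 4 times the quotient is (-243*e^(3*t) - 12288*tan(4*t)^5 - 20480*tan(4*t)^3 - 8192*tan(4*t))/(24); at t = 0 this is -81/8.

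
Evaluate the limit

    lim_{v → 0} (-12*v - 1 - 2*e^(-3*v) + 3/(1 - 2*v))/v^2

Substitution gives 0/0 (the numerator vanishes to order 2).
Expand each term to order v^2: the coefficient of v^2 in -2·e^(-3v) is -9 and in 3·1/(1 - 2v) is 12.
Lower-order terms cancel with the polynomial part, so the numerator is (3)·v^2 + o(v^2), and the limit is (3)/(1) = 3.

3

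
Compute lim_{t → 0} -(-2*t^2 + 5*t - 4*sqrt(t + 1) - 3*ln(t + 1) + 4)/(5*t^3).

Substitution gives 0/0 (the numerator vanishes to order 3).
Expand each term to order t^3: the coefficient of t^3 in -4·√(1 + t) is -1/4 and in -3·ln(1 + t) is -1.
Lower-order terms cancel with the polynomial part, so the numerator is (-5/4)·t^3 + o(t^3), and the limit is (-5/4)/(-5) = 1/4.

1/4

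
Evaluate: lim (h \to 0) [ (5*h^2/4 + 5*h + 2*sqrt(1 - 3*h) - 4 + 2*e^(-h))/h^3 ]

-89/24

Substitution gives 0/0 (the numerator vanishes to order 3).
Expand each term to order h^3: the coefficient of h^3 in 2·√(1 - 3h) is -27/8 and in 2·e^(-h) is -1/3.
Lower-order terms cancel with the polynomial part, so the numerator is (-89/24)·h^3 + o(h^3), and the limit is (-89/24)/(1) = -89/24.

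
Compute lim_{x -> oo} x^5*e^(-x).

Write as x^5/e^{1x}, an ∞/∞ form.
Exponential growth dominates any polynomial, so repeated L'Hôpital (or the standard result) gives 0.

0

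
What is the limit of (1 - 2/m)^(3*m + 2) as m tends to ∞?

e^(-6)

The base → 1 and the exponent → ∞: a 1^∞ form.
Take logarithms: (3m + 2)·ln(1 - 2/m). Since ln(1+u) ~ u for small u, this behaves like (3m)·(-2/m) → -6.
So the limit is e^(-6).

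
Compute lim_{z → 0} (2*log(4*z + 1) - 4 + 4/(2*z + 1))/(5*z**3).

32/15

Substitution gives 0/0; apply L'Hôpital's rule 3 times.
After differentiating numerator and denominator 3 times the quotient is (256/(4*z + 1)^3 - 192/(2*z + 1)^4)/(30); at z = 0 this is 32/15.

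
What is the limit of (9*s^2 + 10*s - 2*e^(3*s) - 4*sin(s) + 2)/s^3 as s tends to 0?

Substitution gives 0/0; apply L'Hôpital's rule 3 times.
After differentiating numerator and denominator 3 times the quotient is (-54*e^(3*s) + 4*cos(s))/(6); at s = 0 this is -25/3.

-25/3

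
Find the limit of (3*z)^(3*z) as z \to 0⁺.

1

Base → 0⁺ and exponent → 0⁺: a 0^0 form.
Take logs: 3z·ln(3z). This is 0·(−∞); rewriting as ln(3z)/(1/(3z)) and applying L'Hôpital gives 0.
Hence the limit is e^0 = 1.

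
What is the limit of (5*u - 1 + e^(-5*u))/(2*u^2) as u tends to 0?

25/4

Direct substitution gives 0/0.
Apply L'Hôpital: lim (5 - 5*e^(-5*u))/(4*u), still 0/0.
After 2 applications of L'Hôpital's rule the quotient is (25*e^(-5*u))/(4); substituting u = 0 gives 25/4.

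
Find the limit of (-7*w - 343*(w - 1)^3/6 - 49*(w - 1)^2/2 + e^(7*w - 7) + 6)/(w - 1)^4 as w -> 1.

Direct substitution gives 0/0.
Apply L'Hôpital: lim (-49*w - 343*(w - 1)^2/2 + 7*e^(7*w - 7) + 42)/(4*(w - 1)^3), still 0/0.
Apply L'Hôpital: lim (-343*w + 49*e^(7*w - 7) + 294)/(12*(w - 1)^2), still 0/0.
Apply L'Hôpital: lim (343*e^(7*w - 7) - 343)/(24*w - 24), still 0/0.
After 4 applications of L'Hôpital's rule the quotient is (2401*e^(7*w - 7))/(24); substituting w = 1 gives 2401/24.

2401/24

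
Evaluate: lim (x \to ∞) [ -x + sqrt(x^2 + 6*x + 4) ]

An ∞ − ∞ form. Rationalising with the conjugate, the difference becomes (6x + 4) / (√(x^2 + 6*x + 4) + x).
For large x the denominator behaves like 2·x, so the quotient tends to 6/2 = 3.

3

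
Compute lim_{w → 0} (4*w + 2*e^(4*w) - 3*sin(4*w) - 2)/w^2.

Substitution gives 0/0 (the numerator vanishes to order 2).
Expand each term to order w^2: the coefficient of w^2 in -3·sin(4w) is 0 and in 2·e^(4w) is 16.
Lower-order terms cancel with the polynomial part, so the numerator is (16)·w^2 + o(w^2), and the limit is (16)/(1) = 16.

16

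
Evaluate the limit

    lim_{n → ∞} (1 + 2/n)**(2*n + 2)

e^(4)

Write it as [(1 + 2/n)^n]^(2) · (1 + 2/n)^(2). The bracketed term tends to e^(2) and the second factor to 1, so the limit is e^(4).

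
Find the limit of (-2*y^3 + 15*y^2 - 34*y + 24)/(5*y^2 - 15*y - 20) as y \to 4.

-2/5

At y = 4 both the top and bottom vanish — a removable singularity. Factoring out (y - 4) from each leaves (-2*y^2 + 7*y - 6)/(5*y + 5), which at y = 4 equals -2/5.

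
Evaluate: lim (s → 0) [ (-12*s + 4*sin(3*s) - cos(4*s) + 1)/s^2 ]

8

Substitution gives 0/0 (the numerator vanishes to order 2).
Expand each term to order s^2: the coefficient of s^2 in 4·sin(3s) is 0 and in −cos(4s) is 8.
Lower-order terms cancel with the polynomial part, so the numerator is (8)·s^2 + o(s^2), and the limit is (8)/(1) = 8.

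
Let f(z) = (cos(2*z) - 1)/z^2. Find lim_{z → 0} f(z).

Direct substitution gives 0/0.
Apply L'Hôpital: lim (-2*sin(2*z))/(2*z), still 0/0.
After 2 applications of L'Hôpital's rule the quotient is (-4*cos(2*z))/(2); substituting z = 0 gives -2.

-2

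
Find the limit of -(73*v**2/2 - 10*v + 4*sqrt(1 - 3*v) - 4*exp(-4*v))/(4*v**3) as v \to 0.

Substitution gives 0/0; apply L'Hôpital's rule 3 times.
After differentiating numerator and denominator 3 times the quotient is (256*e^(-4*v) - 81/(2*(1 - 3*v)^(5/2)))/(-24); at v = 0 this is -431/48.

-431/48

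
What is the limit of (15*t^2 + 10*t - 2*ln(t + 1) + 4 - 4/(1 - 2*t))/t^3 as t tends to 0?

Substitution gives 0/0; apply L'Hôpital's rule 3 times.
After differentiating numerator and denominator 3 times the quotient is (-192/(2*t - 1)^4 - 4/(t + 1)^3)/(6); at t = 0 this is -98/3.

-98/3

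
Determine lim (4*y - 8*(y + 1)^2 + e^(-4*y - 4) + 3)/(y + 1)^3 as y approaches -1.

Direct substitution gives 0/0.
Apply L'Hôpital: lim (-16*y - 4*e^(-4*y - 4) - 12)/(3*(y + 1)^2), still 0/0.
Apply L'Hôpital: lim (16*e^(-4*y - 4) - 16)/(6*y + 6), still 0/0.
After 3 applications of L'Hôpital's rule the quotient is (-64*e^(-4*y - 4))/(6); substituting y = -1 gives -32/3.

-32/3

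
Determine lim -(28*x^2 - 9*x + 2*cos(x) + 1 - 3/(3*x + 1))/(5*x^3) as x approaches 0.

-81/5

Substitution gives 0/0 (the numerator vanishes to order 3).
Expand each term to order x^3: the coefficient of x^3 in -3·1/(1 + 3x) is 81 and in 2·cos(x) is 0.
Lower-order terms cancel with the polynomial part, so the numerator is (81)·x^3 + o(x^3), and the limit is (81)/(-5) = -81/5.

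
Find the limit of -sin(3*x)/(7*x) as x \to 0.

-3/7

Substitution gives 0/0.
Write it as (3/(-7))·sin(3x)/(3x); since sin(u)/u → 1, the limit is -3/7.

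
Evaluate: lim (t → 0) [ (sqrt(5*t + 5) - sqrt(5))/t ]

√(5)/2

Substitution gives 0/0. Multiply numerator and denominator by the conjugate √(5 + 5t) + √5.
The numerator becomes (5 + 5t) − 5 = 5t, so the expression simplifies to 5/(√(5 + 5t) + √5).
Letting t → 0 gives 5/(2√5) = √(5)/2.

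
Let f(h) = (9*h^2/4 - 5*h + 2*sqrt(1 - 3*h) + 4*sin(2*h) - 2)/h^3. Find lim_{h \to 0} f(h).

Substitution gives 0/0; apply L'Hôpital's rule 3 times.
After differentiating numerator and denominator 3 times the quotient is (-32*cos(2*h) - 81/(4*(1 - 3*h)^(5/2)))/(6); at h = 0 this is -209/24.

-209/24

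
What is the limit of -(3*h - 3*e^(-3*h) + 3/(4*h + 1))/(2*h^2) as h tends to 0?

Substitution gives 0/0; apply L'Hôpital's rule 2 times.
After differentiating numerator and denominator 2 times the quotient is (-27*e^(-3*h) + 96/(4*h + 1)^3)/(-4); at h = 0 this is -69/4.

-69/4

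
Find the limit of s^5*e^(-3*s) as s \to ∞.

0

Write as s^5/e^{3s}, an ∞/∞ form.
Exponential growth dominates any polynomial, so repeated L'Hôpital (or the standard result) gives 0.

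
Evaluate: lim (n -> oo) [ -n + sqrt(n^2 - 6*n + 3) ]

-3

An ∞ − ∞ form. Rationalising with the conjugate, the difference becomes (-6n + 3) / (√(n^2 - 6*n + 3) + n).
For large n the denominator behaves like 2·n, so the quotient tends to -6/2 = -3.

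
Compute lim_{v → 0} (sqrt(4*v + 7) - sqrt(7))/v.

2*√(7)/7

Substitution gives 0/0. Multiply numerator and denominator by the conjugate √(7 + 4v) + √7.
The numerator becomes (7 + 4v) − 7 = 4v, so the expression simplifies to 4/(√(7 + 4v) + √7).
Letting v → 0 gives 4/(2√7) = 2*√(7)/7.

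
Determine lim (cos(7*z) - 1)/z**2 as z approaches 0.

Direct substitution gives 0/0.
Apply L'Hôpital: lim (-7*sin(7*z))/(2*z), still 0/0.
After 2 applications of L'Hôpital's rule the quotient is (-49*cos(7*z))/(2); substituting z = 0 gives -49/2.

-49/2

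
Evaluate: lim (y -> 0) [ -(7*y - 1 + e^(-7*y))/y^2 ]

Direct substitution gives 0/0.
Apply L'Hôpital: lim (7 - 7*e^(-7*y))/(-2*y), still 0/0.
After 2 applications of L'Hôpital's rule the quotient is (49*e^(-7*y))/(-2); substituting y = 0 gives -49/2.

-49/2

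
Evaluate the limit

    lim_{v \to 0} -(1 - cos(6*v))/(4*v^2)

Substitution gives 0/0.
Use (1 − cos u)/u² → 1/2 with u = 6v: the limit is 6²/(2·(-4)) = -9/2.

-9/2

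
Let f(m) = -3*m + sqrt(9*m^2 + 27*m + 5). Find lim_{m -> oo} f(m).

This has the form ∞ − ∞. Multiply and divide by the conjugate √(9*m^2 + 27*m + 5) + 3m.
That gives (27m + 5) / (√(9*m^2 + 27*m + 5) + 3m).
Divide numerator and denominator by m: the limit is 27/(2·3) = 9/2.

9/2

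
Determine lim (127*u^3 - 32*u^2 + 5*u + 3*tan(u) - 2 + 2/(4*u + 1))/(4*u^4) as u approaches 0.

Substitution gives 0/0; apply L'Hôpital's rule 4 times.
After differentiating numerator and denominator 4 times the quotient is (72*tan(u)^3/cos(u)^2 + 48*tan(u)/cos(u)^2 + 12288/(4*u + 1)^5)/(96); at u = 0 this is 128.

128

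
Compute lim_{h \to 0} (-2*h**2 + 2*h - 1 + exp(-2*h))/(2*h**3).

-2/3

Direct substitution gives 0/0.
Apply L'Hôpital: lim (-4*h + 2 - 2*e^(-2*h))/(6*h^2), still 0/0.
Apply L'Hôpital: lim (-4 + 4*e^(-2*h))/(12*h), still 0/0.
After 3 applications of L'Hôpital's rule the quotient is (-8*e^(-2*h))/(12); substituting h = 0 gives -2/3.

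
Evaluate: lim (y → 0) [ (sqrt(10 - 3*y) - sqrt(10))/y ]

Substitution gives 0/0. Multiply numerator and denominator by the conjugate √(10 - 3y) + √10.
The numerator becomes (10 - 3y) − 10 = -3y, so the expression simplifies to -3/(√(10 - 3y) + √10).
Letting y → 0 gives -3/(2√10) = -3*√(10)/20.

-3*√(10)/20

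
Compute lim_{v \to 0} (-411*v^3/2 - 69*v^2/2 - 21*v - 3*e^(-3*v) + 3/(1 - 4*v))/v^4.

Substitution gives 0/0 (the numerator vanishes to order 4).
Expand each term to order v^4: the coefficient of v^4 in 3·1/(1 - 4v) is 768 and in -3·e^(-3v) is -81/8.
Lower-order terms cancel with the polynomial part, so the numerator is (6063/8)·v^4 + o(v^4), and the limit is (6063/8)/(1) = 6063/8.

6063/8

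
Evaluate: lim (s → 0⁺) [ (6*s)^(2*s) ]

1

Base → 0⁺ and exponent → 0⁺: a 0^0 form.
Take logs: 2s·ln(6s). This is 0·(−∞); rewriting as ln(6s)/(1/(2s)) and applying L'Hôpital gives 0.
Hence the limit is e^0 = 1.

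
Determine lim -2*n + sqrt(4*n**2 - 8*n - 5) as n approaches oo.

This has the form ∞ − ∞. Multiply and divide by the conjugate √(4*n^2 - 8*n - 5) + 2n.
That gives (-8n - 5) / (√(4*n^2 - 8*n - 5) + 2n).
Divide numerator and denominator by n: the limit is -8/(2·2) = -2.

-2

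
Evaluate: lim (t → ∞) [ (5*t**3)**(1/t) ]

1

Base → ∞ and exponent → 0: an ∞^0 form.
Take logs: (1/t)·ln(5·t^3) = (ln 5 + 3·ln t)/t → 0.
So the limit is e^0 = 1.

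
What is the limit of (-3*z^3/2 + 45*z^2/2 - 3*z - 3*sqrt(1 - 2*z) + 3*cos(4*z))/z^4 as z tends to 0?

Substitution gives 0/0 (the numerator vanishes to order 4).
Expand each term to order z^4: the coefficient of z^4 in -3·√(1 - 2z) is 15/8 and in 3·cos(4z) is 32.
Lower-order terms cancel with the polynomial part, so the numerator is (271/8)·z^4 + o(z^4), and the limit is (271/8)/(1) = 271/8.

271/8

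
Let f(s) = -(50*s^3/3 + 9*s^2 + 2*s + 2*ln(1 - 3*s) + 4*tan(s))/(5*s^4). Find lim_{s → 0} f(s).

81/10

Substitution gives 0/0; apply L'Hôpital's rule 4 times.
After differentiating numerator and denominator 4 times the quotient is (96*tan(s)^3/cos(s)^2 + 64*tan(s)/cos(s)^2 - 972/(3*s - 1)^4)/(-120); at s = 0 this is 81/10.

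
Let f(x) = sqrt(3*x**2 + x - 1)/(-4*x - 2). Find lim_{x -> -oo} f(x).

√(3)/4

For large |x|, √(3*x^2 + x - 1) ≈ √3·|x| and the denominator ≈ -4x.
Since x → −∞, |x| = −x, giving −√3/(-4) = √(3)/4.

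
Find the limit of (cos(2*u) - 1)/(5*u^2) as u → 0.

-2/5

Direct substitution gives 0/0.
Apply L'Hôpital: lim (-2*sin(2*u))/(10*u), still 0/0.
After 2 applications of L'Hôpital's rule the quotient is (-4*cos(2*u))/(10); substituting u = 0 gives -2/5.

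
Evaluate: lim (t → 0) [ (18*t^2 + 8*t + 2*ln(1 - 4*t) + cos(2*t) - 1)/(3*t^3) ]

-128/9

Substitution gives 0/0 (the numerator vanishes to order 3).
Expand each term to order t^3: the coefficient of t^3 in cos(2t) is 0 and in 2·ln(1 - 4t) is -128/3.
Lower-order terms cancel with the polynomial part, so the numerator is (-128/3)·t^3 + o(t^3), and the limit is (-128/3)/(3) = -128/9.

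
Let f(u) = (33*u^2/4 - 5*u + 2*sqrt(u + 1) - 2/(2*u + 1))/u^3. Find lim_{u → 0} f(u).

129/8

Substitution gives 0/0; apply L'Hôpital's rule 3 times.
After differentiating numerator and denominator 3 times the quotient is (96/(2*u + 1)^4 + 3/(4*(u + 1)^(5/2)))/(6); at u = 0 this is 129/8.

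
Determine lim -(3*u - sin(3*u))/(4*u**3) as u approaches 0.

-9/8

Direct substitution gives 0/0.
Apply L'Hôpital: lim (3 - 3*cos(3*u))/(-12*u^2), still 0/0.
Apply L'Hôpital: lim (9*sin(3*u))/(-24*u), still 0/0.
After 3 applications of L'Hôpital's rule the quotient is (27*cos(3*u))/(-24); substituting u = 0 gives -9/8.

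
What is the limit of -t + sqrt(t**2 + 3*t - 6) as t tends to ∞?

An ∞ − ∞ form. Rationalising with the conjugate, the difference becomes (3t - 6) / (√(t^2 + 3*t - 6) + t).
For large t the denominator behaves like 2·t, so the quotient tends to 3/2 = 3/2.

3/2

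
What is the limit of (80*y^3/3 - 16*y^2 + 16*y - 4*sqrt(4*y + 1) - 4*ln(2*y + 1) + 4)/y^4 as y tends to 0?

56

Substitution gives 0/0 (the numerator vanishes to order 4).
Expand each term to order y^4: the coefficient of y^4 in -4·ln(1 + 2y) is 16 and in -4·√(1 + 4y) is 40.
Lower-order terms cancel with the polynomial part, so the numerator is (56)·y^4 + o(y^4), and the limit is (56)/(1) = 56.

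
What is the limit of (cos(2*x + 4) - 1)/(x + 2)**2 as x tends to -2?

-2

Direct substitution gives 0/0.
Apply L'Hôpital: lim (-2*sin(2*x + 4))/(2*x + 4), still 0/0.
After 2 applications of L'Hôpital's rule the quotient is (-4*cos(2*x + 4))/(2); substituting x = -2 gives -2.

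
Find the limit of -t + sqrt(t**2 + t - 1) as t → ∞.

An ∞ − ∞ form. Rationalising with the conjugate, the difference becomes (t - 1) / (√(t^2 + t - 1) + t).
For large t the denominator behaves like 2·t, so the quotient tends to 1/2 = 1/2.

1/2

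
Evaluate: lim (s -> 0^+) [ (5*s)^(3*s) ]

Base → 0⁺ and exponent → 0⁺: a 0^0 form.
Take logs: 3s·ln(5s). This is 0·(−∞); rewriting as ln(5s)/(1/(3s)) and applying L'Hôpital gives 0.
Hence the limit is e^0 = 1.

1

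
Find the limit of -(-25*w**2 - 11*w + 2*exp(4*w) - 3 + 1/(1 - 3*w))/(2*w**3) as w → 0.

Substitution gives 0/0 (the numerator vanishes to order 3).
Expand each term to order w^3: the coefficient of w^3 in 1/(1 - 3w) is 27 and in 2·e^(4w) is 64/3.
Lower-order terms cancel with the polynomial part, so the numerator is (145/3)·w^3 + o(w^3), and the limit is (145/3)/(-2) = -145/6.

-145/6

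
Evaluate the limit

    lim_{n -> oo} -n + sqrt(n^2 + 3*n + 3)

3/2

An ∞ − ∞ form. Rationalising with the conjugate, the difference becomes (3n + 3) / (√(n^2 + 3*n + 3) + n).
For large n the denominator behaves like 2·n, so the quotient tends to 3/2 = 3/2.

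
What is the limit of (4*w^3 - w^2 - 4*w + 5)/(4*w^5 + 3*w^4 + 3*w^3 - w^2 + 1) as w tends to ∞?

0

The denominator has degree 5 and the numerator degree 3. Dividing numerator and denominator by w^5 sends every term to 0 except the leading denominator term, so the limit is 0.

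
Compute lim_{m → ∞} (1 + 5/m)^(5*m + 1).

e^(25)

Write it as [(1 + 5/m)^m]^(5) · (1 + 5/m)^(1). The bracketed term tends to e^(5) and the second factor to 1, so the limit is e^(25).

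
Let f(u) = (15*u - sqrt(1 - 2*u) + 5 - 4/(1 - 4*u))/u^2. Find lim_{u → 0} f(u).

-127/2

Substitution gives 0/0 (the numerator vanishes to order 2).
Expand each term to order u^2: the coefficient of u^2 in -4·1/(1 - 4u) is -64 and in −√(1 - 2u) is 1/2.
Lower-order terms cancel with the polynomial part, so the numerator is (-127/2)·u^2 + o(u^2), and the limit is (-127/2)/(1) = -127/2.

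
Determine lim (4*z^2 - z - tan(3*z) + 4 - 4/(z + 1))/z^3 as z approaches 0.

Substitution gives 0/0 (the numerator vanishes to order 3).
Expand each term to order z^3: the coefficient of z^3 in −tan(3z) is -9 and in -4·1/(1 + z) is 4.
Lower-order terms cancel with the polynomial part, so the numerator is (-5)·z^3 + o(z^3), and the limit is (-5)/(1) = -5.

-5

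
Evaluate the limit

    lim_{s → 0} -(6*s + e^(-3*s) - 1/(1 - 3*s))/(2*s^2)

Substitution gives 0/0; apply L'Hôpital's rule 2 times.
After differentiating numerator and denominator 2 times the quotient is (9*e^(-3*s) + 18/(3*s - 1)^3)/(-4); at s = 0 this is 9/4.

9/4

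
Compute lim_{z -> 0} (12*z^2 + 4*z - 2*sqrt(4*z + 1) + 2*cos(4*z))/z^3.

Substitution gives 0/0; apply L'Hôpital's rule 3 times.
After differentiating numerator and denominator 3 times the quotient is (128*sin(4*z) - 48/(4*z + 1)^(5/2))/(6); at z = 0 this is -8.

-8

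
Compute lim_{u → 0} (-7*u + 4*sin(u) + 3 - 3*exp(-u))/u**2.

Substitution gives 0/0 (the numerator vanishes to order 2).
Expand each term to order u^2: the coefficient of u^2 in -3·e^(-u) is -3/2 and in 4·sin(u) is 0.
Lower-order terms cancel with the polynomial part, so the numerator is (-3/2)·u^2 + o(u^2), and the limit is (-3/2)/(1) = -3/2.

-3/2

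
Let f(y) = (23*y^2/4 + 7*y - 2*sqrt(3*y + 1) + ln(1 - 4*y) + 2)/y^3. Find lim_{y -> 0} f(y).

Substitution gives 0/0 (the numerator vanishes to order 3).
Expand each term to order y^3: the coefficient of y^3 in ln(1 - 4y) is -64/3 and in -2·√(1 + 3y) is -27/8.
Lower-order terms cancel with the polynomial part, so the numerator is (-593/24)·y^3 + o(y^3), and the limit is (-593/24)/(1) = -593/24.

-593/24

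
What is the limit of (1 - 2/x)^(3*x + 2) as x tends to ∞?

e^(-6)

The base → 1 and the exponent → ∞: a 1^∞ form.
Take logarithms: (3x + 2)·ln(1 - 2/x). Since ln(1+u) ~ u for small u, this behaves like (3x)·(-2/x) → -6.
So the limit is e^(-6).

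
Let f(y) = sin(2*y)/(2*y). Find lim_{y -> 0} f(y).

Substitution gives 0/0.
Write it as (2/2)·sin(2y)/(2y); since sin(u)/u → 1, the limit is 1.

1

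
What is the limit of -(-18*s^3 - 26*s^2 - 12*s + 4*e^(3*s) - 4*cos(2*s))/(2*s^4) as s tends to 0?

-65/12

Substitution gives 0/0; apply L'Hôpital's rule 4 times.
After differentiating numerator and denominator 4 times the quotient is (324*e^(3*s) - 64*cos(2*s))/(-48); at s = 0 this is -65/12.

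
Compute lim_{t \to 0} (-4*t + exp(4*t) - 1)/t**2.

Direct substitution gives 0/0.
Apply L'Hôpital: lim (4*e^(4*t) - 4)/(2*t), still 0/0.
After 2 applications of L'Hôpital's rule the quotient is (16*e^(4*t))/(2); substituting t = 0 gives 8.

8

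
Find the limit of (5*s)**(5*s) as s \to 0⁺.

1

Base → 0⁺ and exponent → 0⁺: a 0^0 form.
Take logs: 5s·ln(5s). This is 0·(−∞); rewriting as ln(5s)/(1/(5s)) and applying L'Hôpital gives 0.
Hence the limit is e^0 = 1.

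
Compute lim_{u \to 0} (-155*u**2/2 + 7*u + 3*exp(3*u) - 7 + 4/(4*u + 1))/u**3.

-485/2

Substitution gives 0/0; apply L'Hôpital's rule 3 times.
After differentiating numerator and denominator 3 times the quotient is (81*e^(3*u) - 1536/(4*u + 1)^4)/(6); at u = 0 this is -485/2.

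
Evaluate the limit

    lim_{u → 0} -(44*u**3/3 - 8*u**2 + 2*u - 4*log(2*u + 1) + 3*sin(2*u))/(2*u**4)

Substitution gives 0/0; apply L'Hôpital's rule 4 times.
After differentiating numerator and denominator 4 times the quotient is (48*sin(2*u) + 384/(2*u + 1)^4)/(-48); at u = 0 this is -8.

-8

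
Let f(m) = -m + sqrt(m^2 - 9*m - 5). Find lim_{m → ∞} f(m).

An ∞ − ∞ form. Rationalising with the conjugate, the difference becomes (-9m - 5) / (√(m^2 - 9*m - 5) + m).
For large m the denominator behaves like 2·m, so the quotient tends to -9/2 = -9/2.

-9/2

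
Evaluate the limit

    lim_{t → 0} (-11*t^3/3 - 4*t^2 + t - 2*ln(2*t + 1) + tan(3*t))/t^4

Substitution gives 0/0; apply L'Hôpital's rule 4 times.
After differentiating numerator and denominator 4 times the quotient is (1944*tan(3*t)^3/cos(3*t)^2 + 1296*tan(3*t)/cos(3*t)^2 + 192/(2*t + 1)^4)/(24); at t = 0 this is 8.

8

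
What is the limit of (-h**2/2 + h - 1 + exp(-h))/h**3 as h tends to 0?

Direct substitution gives 0/0.
Apply L'Hôpital: lim (-h + 1 - e^(-h))/(3*h^2), still 0/0.
Apply L'Hôpital: lim (-1 + e^(-h))/(6*h), still 0/0.
After 3 applications of L'Hôpital's rule the quotient is (-e^(-h))/(6); substituting h = 0 gives -1/6.

-1/6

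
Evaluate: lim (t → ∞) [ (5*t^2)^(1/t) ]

Base → ∞ and exponent → 0: an ∞^0 form.
Take logs: (1/t)·ln(5·t^2) = (ln 5 + 2·ln t)/t → 0.
So the limit is e^0 = 1.

1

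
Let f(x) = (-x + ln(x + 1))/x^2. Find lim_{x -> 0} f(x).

-1/2

Direct substitution gives 0/0.
Apply L'Hôpital: lim (-1 + 1/(x + 1))/(2*x), still 0/0.
After 2 applications of L'Hôpital's rule the quotient is (-1/(x + 1)^2)/(2); substituting x = 0 gives -1/2.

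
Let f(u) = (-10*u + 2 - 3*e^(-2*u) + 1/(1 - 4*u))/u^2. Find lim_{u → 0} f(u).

10

Substitution gives 0/0 (the numerator vanishes to order 2).
Expand each term to order u^2: the coefficient of u^2 in 1/(1 - 4u) is 16 and in -3·e^(-2u) is -6.
Lower-order terms cancel with the polynomial part, so the numerator is (10)·u^2 + o(u^2), and the limit is (10)/(1) = 10.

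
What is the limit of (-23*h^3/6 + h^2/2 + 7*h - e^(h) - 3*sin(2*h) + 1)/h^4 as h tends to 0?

-1/24

Substitution gives 0/0; apply L'Hôpital's rule 4 times.
After differentiating numerator and denominator 4 times the quotient is (-e^(h) - 48*sin(2*h))/(24); at h = 0 this is -1/24.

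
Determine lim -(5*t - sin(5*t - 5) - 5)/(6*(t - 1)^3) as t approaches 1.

-125/36

Direct substitution gives 0/0.
Apply L'Hôpital: lim (5 - 5*cos(5*t - 5))/(-18*(t - 1)^2), still 0/0.
Apply L'Hôpital: lim (25*sin(5*t - 5))/(36 - 36*t), still 0/0.
After 3 applications of L'Hôpital's rule the quotient is (125*cos(5*t - 5))/(-36); substituting t = 1 gives -125/36.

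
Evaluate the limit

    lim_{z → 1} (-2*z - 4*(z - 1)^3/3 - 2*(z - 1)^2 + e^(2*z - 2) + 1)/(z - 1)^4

2/3

Direct substitution gives 0/0.
Apply L'Hôpital: lim (-4*z - 4*(z - 1)^2 + 2*e^(2*z - 2) + 2)/(4*(z - 1)^3), still 0/0.
Apply L'Hôpital: lim (-8*z + 4*e^(2*z - 2) + 4)/(12*(z - 1)^2), still 0/0.
Apply L'Hôpital: lim (8*e^(2*z - 2) - 8)/(24*z - 24), still 0/0.
After 4 applications of L'Hôpital's rule the quotient is (16*e^(2*z - 2))/(24); substituting z = 1 gives 2/3.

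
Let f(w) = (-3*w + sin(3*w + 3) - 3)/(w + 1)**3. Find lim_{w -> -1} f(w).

Direct substitution gives 0/0.
Apply L'Hôpital: lim (3*cos(3*w + 3) - 3)/(3*(w + 1)^2), still 0/0.
Apply L'Hôpital: lim (-9*sin(3*w + 3))/(6*w + 6), still 0/0.
After 3 applications of L'Hôpital's rule the quotient is (-27*cos(3*w + 3))/(6); substituting w = -1 gives -9/2.

-9/2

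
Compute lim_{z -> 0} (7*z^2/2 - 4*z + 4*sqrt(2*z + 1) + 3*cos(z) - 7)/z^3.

Substitution gives 0/0; apply L'Hôpital's rule 3 times.
After differentiating numerator and denominator 3 times the quotient is (3*sin(z) + 12/(2*z + 1)^(5/2))/(6); at z = 0 this is 2.

2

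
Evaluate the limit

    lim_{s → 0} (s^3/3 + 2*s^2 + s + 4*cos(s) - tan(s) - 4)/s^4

1/6

Substitution gives 0/0 (the numerator vanishes to order 4).
Expand each term to order s^4: the coefficient of s^4 in −tan(s) is 0 and in 4·cos(s) is 1/6.
Lower-order terms cancel with the polynomial part, so the numerator is (1/6)·s^4 + o(s^4), and the limit is (1/6)/(1) = 1/6.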